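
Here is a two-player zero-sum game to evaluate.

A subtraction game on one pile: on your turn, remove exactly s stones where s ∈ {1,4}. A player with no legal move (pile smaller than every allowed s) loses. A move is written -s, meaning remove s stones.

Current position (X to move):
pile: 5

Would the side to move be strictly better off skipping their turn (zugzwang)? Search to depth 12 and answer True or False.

zugzwang(5, X) = True

ply 1, X at 5 | -1=-1→4*; -4=-1→1
ply 2, O at 4 | -1=-1→3; -4=+1→0*
ply 3: 0 is terminal -1 (X); from 5 depth 12
if X skipped the turn, O would face:
~ ply 1, O at 5 | -1=-1→4*; -4=-1→1
~ ply 2, X at 4 | -1=-1→3; -4=+1→0*
~ ply 3: 0 is terminal -1 (O); from 5 depth 12
compare (X): move=-1 vs pass=+1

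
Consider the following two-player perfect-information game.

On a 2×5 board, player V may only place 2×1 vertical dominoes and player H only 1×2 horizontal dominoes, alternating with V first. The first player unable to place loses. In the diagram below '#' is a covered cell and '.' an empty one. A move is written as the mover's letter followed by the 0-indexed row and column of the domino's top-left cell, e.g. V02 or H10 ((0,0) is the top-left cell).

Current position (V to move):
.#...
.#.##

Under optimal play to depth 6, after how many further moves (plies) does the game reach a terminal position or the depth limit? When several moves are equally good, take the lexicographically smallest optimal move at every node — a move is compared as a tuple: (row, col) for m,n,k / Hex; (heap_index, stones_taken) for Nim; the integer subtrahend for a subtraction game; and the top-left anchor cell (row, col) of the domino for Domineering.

PV length from [.#.../.#.##]: 3 plies

p1 V@[.#.../.#.##]: V00[##.../##.##]-1 V02[.##../.####]+1*
p2 H@[.##../.####]: H03[.####/.####]-1*
p3 V@[.####/.####]: V00[#####/#####]+1*
p4 H@[#####/#####] terminal -1; root [.#.../.#.##] d6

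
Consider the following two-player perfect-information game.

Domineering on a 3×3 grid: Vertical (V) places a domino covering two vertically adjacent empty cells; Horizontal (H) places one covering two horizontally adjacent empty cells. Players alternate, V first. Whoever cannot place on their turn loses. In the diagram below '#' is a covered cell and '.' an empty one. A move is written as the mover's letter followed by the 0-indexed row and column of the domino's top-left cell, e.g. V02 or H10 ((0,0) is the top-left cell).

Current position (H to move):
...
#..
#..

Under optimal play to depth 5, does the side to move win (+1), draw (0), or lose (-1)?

value(.../#../#.., H) = +1

p1 H@[.../#../#..]: H00[##./#../#..]-1 H01[.##/#../#..]-1 H11[.../###/#..]+1* H21[.../#../###]-1
p2 V@[.../###/#..] terminal -1; root [.../#../#..] d5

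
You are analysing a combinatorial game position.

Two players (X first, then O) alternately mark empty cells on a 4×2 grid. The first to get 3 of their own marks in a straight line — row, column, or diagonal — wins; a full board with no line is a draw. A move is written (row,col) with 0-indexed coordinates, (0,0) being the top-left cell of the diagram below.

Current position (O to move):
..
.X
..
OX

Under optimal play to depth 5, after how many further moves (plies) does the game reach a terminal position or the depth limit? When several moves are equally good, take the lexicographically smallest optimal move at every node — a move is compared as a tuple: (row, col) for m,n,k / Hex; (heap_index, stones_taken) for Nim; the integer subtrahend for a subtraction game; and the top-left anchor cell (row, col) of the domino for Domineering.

[../.X/../OX] O move#1: (0,0):-1/O./.X/../OX, (0,1):-1/.O/.X/../OX, (1,0):-1/../OX/../OX, (2,0):-1/../.X/O./OX, (2,1):+0/../.X/.O/OX*
[../.X/.O/OX] X move#2: (0,0):+0/X./.X/.O/OX*, (0,1):+0/.X/.X/.O/OX, (1,0):+0/../XX/.O/OX, (2,0):+0/../.X/XO/OX
[X./.X/.O/OX] O move#3: (0,1):+0/XO/.X/.O/OX*, (1,0):+0/X./OX/.O/OX, (2,0):+0/X./.X/OO/OX
[XO/.X/.O/OX] X move#4: (1,0):+0/XO/XX/.O/OX*, (2,0):+0/XO/.X/XO/OX
[XO/XX/.O/OX] O move#5: (2,0):+0/XO/XX/OO/OX*
[XO/XX/OO/OX] end (terminal +0, X#6); searched ../.X/../OX to 5

PV length from [../.X/../OX]: 5 plies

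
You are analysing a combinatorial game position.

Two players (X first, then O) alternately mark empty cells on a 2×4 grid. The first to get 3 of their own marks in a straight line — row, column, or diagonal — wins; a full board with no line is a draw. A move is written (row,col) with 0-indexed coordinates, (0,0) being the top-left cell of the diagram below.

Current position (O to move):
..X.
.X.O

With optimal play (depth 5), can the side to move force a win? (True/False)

O winning at [..X./.X.O]: False

p1 O@[..X./.X.O]: (0,0)[O.X./.X.O]+0* (0,1)[.OX./.X.O]+0 (0,3)[..XO/.X.O]+0 (1,0)[..X./OX.O]-1 (1,2)[..X./.XOO]-1
p2 X@[O.X./.X.O]: (0,1)[OXX./.X.O]+0* (0,3)[O.XX/.X.O]+0 (1,0)[O.X./XX.O]+0 (1,2)[O.X./.XXO]+0
p3 O@[OXX./.X.O]: (0,3)[OXXO/.X.O]+0* (1,0)[OXX./OX.O]-1 (1,2)[OXX./.XOO]-1
p4 X@[OXXO/.X.O]: (1,0)[OXXO/XX.O]+0* (1,2)[OXXO/.XXO]+0
p5 O@[OXXO/XX.O]: (1,2)[OXXO/XXOO]+0*
p6 X@[OXXO/XXOO] terminal +0; root [..X./.X.O] d5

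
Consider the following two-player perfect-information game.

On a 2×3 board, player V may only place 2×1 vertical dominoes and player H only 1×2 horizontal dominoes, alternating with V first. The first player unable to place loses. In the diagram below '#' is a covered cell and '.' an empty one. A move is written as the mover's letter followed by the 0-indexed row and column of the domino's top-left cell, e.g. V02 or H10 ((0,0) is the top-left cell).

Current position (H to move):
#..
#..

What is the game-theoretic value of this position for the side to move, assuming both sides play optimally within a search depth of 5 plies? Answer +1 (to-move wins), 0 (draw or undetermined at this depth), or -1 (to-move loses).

value(#../#.., H) = +1

[#../#..] H move#1: H01:+1/###/#..*, H11:+1/#../###
[###/#..] end (terminal -1, V#2); searched #../#.. to 5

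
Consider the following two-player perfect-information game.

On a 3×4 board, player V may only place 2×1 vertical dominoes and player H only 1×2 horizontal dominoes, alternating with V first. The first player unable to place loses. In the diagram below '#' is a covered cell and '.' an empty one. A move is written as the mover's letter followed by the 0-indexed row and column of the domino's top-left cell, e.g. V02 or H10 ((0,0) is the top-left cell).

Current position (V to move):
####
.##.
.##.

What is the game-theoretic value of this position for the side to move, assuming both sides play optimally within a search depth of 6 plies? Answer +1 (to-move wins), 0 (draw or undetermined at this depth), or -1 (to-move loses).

ply 1, V at ####/.##./.##. | V10=+1→####/###./###.*; V13=+1→####/.###/.###
ply 2: ####/###./###. is terminal -1 (H); from ####/.##./.##. depth 6

value(####/.##./.##., V) = +1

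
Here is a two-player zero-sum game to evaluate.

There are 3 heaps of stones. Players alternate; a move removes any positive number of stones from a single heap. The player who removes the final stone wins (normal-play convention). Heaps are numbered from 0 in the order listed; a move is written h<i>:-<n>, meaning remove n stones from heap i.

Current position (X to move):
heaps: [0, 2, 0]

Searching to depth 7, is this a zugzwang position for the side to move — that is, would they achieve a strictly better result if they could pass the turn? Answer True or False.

zugzwang((0,2,0), X) = False

p1 X@[(0,2,0)]: h1:-1[(0,1,0)]-1 h1:-2[(0,0,0)]+1*
p2 O@[(0,0,0)] terminal -1; root [(0,2,0)] d7
pass branch (O moves first from the same position):
  | p1 O@[(0,2,0)]: h1:-1[(0,1,0)]-1 h1:-2[(0,0,0)]+1*
  | p2 X@[(0,0,0)] terminal -1; root [(0,2,0)] d7
X moving scores +1; X passing scores -1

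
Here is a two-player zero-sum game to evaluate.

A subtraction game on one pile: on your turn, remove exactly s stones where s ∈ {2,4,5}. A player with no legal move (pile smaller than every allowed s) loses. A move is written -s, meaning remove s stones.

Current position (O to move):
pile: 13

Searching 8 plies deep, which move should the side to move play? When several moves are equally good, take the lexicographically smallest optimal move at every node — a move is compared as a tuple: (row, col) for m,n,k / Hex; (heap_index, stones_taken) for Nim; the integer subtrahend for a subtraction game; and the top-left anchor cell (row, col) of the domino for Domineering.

O's best at [13]: -5

ply 1, O at 13 | -2=-1→11; -4=-1→9; -5=+1→8*
ply 2, X at 8 | -2=-1→6*; -4=-1→4; -5=-1→3
ply 3, O at 6 | -2=-1→4; -4=-1→2; -5=+1→1*
ply 4: 1 is terminal -1 (X); from 13 depth 8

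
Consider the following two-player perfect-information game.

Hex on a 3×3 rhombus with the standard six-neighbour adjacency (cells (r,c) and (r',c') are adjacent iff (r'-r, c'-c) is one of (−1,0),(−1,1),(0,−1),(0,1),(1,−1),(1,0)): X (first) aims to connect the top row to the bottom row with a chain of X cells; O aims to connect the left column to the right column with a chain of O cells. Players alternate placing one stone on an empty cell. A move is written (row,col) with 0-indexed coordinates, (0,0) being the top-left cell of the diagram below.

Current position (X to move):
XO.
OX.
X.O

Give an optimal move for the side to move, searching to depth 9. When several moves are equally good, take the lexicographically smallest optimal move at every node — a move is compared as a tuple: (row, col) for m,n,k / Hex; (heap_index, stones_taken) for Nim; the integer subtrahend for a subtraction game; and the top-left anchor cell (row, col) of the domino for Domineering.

ply 1, X at XO./OX./X.O | (0,2)=+1→XOX/OX./X.O*; (1,2)=-1→XO./OXX/X.O; (2,1)=-1→XO./OX./XXO
ply 2: XOX/OX./X.O is terminal -1 (O); from XO./OX./X.O depth 9

X's best at [XO./OX./X.O]: (0,2)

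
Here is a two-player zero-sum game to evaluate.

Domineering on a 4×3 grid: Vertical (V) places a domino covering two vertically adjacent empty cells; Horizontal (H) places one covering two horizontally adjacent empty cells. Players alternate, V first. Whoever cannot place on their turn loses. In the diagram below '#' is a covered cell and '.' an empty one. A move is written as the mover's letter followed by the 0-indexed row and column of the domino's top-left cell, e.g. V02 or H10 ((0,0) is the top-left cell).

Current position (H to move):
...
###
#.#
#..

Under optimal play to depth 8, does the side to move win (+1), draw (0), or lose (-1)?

p1 H@[.../###/#.#/#..]: H00[##./###/#.#/#..]-1 H01[.##/###/#.#/#..]-1 H31[.../###/#.#/###]+1*
p2 V@[.../###/#.#/###] terminal -1; root [.../###/#.#/#..] d8

value(.../###/#.#/#.., H) = +1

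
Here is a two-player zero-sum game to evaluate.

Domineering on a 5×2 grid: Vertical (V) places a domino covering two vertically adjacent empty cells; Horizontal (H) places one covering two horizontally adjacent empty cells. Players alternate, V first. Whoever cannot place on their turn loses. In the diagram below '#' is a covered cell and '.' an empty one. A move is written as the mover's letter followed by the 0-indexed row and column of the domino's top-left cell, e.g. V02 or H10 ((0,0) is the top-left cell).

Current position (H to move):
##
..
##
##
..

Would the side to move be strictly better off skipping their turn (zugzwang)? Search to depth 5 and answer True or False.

[##/../##/##/..] H move#1: H10:+1/##/##/##/##/..*, H40:+1/##/../##/##/##
[##/##/##/##/..] end (terminal -1, V#2); searched ##/../##/##/.. to 5
suppose H passes — search the same position with V to move:
pass> [##/../##/##/..] end (terminal -1, V#1); searched ##/../##/##/.. to 5
for H: play +1, pass +1

zugzwang(##/../##/##/.., H) = False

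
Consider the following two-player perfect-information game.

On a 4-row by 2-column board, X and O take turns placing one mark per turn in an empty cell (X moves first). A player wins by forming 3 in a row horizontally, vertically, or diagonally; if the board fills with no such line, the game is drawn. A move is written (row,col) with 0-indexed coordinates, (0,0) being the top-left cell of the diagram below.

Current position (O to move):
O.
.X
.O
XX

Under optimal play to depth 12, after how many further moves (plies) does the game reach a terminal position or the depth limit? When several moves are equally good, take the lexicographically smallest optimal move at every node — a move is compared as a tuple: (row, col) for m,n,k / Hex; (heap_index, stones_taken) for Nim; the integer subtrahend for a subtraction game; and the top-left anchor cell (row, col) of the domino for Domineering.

ply 1, O at O./.X/.O/XX | (0,1)=+0→OO/.X/.O/XX*; (1,0)=+0→O./OX/.O/XX; (2,0)=+0→O./.X/OO/XX
ply 2, X at OO/.X/.O/XX | (1,0)=+0→OO/XX/.O/XX*; (2,0)=+0→OO/.X/XO/XX
ply 3, O at OO/XX/.O/XX | (2,0)=+0→OO/XX/OO/XX*
ply 4: OO/XX/OO/XX is terminal +0 (X); from O./.X/.O/XX depth 12

PV length from [O./.X/.O/XX]: 3 plies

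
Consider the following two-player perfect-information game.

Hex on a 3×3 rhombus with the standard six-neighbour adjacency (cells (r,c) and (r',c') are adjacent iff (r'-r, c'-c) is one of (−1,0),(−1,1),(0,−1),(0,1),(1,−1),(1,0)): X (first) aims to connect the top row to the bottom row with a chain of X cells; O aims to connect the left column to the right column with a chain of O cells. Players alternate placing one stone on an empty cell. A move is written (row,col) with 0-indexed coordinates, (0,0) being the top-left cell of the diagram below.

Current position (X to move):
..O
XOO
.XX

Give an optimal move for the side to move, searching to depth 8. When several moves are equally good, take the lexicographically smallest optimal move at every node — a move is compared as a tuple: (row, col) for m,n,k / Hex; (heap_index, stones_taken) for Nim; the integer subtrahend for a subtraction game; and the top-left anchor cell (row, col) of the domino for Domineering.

X's best at [..O/XOO/.XX]: (2,0)

p1 X@[..O/XOO/.XX]: (0,0)[X.O/XOO/.XX]-1 (0,1)[.XO/XOO/.XX]-1 (2,0)[..O/XOO/XXX]+1*
p2 O@[..O/XOO/XXX]: (0,0)[O.O/XOO/XXX]-1* (0,1)[.OO/XOO/XXX]-1
p3 X@[O.O/XOO/XXX]: (0,1)[OXO/XOO/XXX]+1*
p4 O@[OXO/XOO/XXX] terminal -1; root [..O/XOO/.XX] d8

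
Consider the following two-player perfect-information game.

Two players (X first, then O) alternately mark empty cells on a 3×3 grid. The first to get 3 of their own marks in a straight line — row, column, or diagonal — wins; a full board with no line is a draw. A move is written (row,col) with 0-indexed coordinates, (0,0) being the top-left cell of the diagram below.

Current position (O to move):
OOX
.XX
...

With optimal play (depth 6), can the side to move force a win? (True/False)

p1 O@[OOX/.XX/...]: (1,0)[OOX/OXX/...]-1* (2,0)[OOX/.XX/O..]-1 (2,1)[OOX/.XX/.O.]-1 (2,2)[OOX/.XX/..O]-1
p2 X@[OOX/OXX/...]: (2,0)[OOX/OXX/X..]+1* (2,1)[OOX/OXX/.X.]-1 (2,2)[OOX/OXX/..X]+1
p3 O@[OOX/OXX/X..] terminal -1; root [OOX/.XX/...] d6

O winning at [OOX/.XX/...]: False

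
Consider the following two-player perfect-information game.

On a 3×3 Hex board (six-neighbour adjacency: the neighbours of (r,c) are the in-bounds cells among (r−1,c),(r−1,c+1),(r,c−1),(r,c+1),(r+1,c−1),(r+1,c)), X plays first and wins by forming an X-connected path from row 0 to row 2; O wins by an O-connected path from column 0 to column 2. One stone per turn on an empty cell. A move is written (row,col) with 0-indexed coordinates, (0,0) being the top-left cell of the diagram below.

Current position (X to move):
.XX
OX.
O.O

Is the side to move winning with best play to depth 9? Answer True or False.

ply 1, X at .XX/OX./O.O | (0,0)=-1→XXX/OX./O.O; (1,2)=-1→.XX/OXX/O.O; (2,1)=+1→.XX/OX./OXO*
ply 2: .XX/OX./OXO is terminal -1 (O); from .XX/OX./O.O depth 9

X winning at [.XX/OX./O.O]: True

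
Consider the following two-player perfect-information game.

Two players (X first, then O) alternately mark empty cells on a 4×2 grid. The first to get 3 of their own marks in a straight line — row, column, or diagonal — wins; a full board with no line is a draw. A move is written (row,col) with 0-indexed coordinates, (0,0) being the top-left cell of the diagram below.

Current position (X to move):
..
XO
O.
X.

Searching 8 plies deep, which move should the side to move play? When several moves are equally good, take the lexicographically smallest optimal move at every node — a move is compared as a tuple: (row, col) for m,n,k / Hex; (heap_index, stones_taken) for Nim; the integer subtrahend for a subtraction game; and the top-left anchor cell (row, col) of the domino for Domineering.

p1 X@[../XO/O./X.]: (0,0)[X./XO/O./X.]-1 (0,1)[.X/XO/O./X.]+0* (2,1)[../XO/OX/X.]+0 (3,1)[../XO/O./XX]+0
p2 O@[.X/XO/O./X.]: (0,0)[OX/XO/O./X.]+0* (2,1)[.X/XO/OO/X.]+0 (3,1)[.X/XO/O./XO]+0
p3 X@[OX/XO/O./X.]: (2,1)[OX/XO/OX/X.]+0* (3,1)[OX/XO/O./XX]+0
p4 O@[OX/XO/OX/X.]: (3,1)[OX/XO/OX/XO]+0*
p5 X@[OX/XO/OX/XO] terminal +0; root [../XO/O./X.] d8

X's best at [../XO/O./X.]: (0,1)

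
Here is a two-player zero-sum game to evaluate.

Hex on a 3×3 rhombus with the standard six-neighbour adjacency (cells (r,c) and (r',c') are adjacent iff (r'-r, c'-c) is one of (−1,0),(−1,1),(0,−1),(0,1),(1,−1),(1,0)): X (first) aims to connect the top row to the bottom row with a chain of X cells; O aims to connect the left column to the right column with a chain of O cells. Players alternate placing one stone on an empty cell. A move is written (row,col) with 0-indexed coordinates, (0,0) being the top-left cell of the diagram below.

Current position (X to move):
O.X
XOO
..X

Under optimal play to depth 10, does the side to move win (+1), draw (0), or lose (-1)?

value(O.X/XOO/..X, X) = -1

ply 1, X at O.X/XOO/..X | (0,1)=-1→OXX/XOO/..X*; (2,0)=-1→O.X/XOO/X.X; (2,1)=-1→O.X/XOO/.XX
ply 2, O at OXX/XOO/..X | (2,0)=+1→OXX/XOO/O.X*; (2,1)=-1→OXX/XOO/.OX
ply 3: OXX/XOO/O.X is terminal -1 (X); from O.X/XOO/..X depth 10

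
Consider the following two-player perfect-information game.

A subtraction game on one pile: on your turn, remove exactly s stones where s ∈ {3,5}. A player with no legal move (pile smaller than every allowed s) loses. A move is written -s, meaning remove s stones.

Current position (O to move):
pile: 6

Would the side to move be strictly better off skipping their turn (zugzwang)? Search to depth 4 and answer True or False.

p1 O@[6]: -3[3]-1 -5[1]+1*
p2 X@[1] terminal -1; root [6] d4
if O skipped the turn, X would face:
~ p1 X@[6]: -3[3]-1 -5[1]+1*
~ p2 O@[1] terminal -1; root [6] d4
compare (O): move=+1 vs pass=-1

zugzwang(6, O) = False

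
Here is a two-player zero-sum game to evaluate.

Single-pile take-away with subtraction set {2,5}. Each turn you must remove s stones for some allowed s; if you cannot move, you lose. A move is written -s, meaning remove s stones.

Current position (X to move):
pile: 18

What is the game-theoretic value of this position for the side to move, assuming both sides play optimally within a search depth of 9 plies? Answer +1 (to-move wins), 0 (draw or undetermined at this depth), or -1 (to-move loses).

p1 X@[18]: -2[16]-1* -5[13]-1
p2 O@[16]: -2[14]+1* -5[11]+1
p3 X@[14]: -2[12]-1* -5[9]-1
p4 O@[12]: -2[10]-1 -5[7]+1*
p5 X@[7]: -2[5]-1* -5[2]-1
p6 O@[5]: -2[3]-1 -5[0]+1*
p7 X@[0] terminal -1; root [18] d9

value(18, X) = -1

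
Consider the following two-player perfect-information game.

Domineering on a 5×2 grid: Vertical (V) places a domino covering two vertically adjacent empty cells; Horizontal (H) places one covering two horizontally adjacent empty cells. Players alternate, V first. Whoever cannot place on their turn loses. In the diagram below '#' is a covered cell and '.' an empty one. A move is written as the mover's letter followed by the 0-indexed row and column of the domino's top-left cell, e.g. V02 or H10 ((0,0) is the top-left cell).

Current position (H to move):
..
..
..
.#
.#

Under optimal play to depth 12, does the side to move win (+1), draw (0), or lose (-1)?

value(../../../.#/.#, H) = +1

ply 1, H at ../../../.#/.# | H00=-1→##/../../.#/.#; H10=+1→../##/../.#/.#*; H20=-1→../../##/.#/.#
ply 2, V at ../##/../.#/.# | V20=-1→../##/#./##/.#*; V30=-1→../##/../##/##
ply 3, H at ../##/#./##/.# | H00=+1→##/##/#./##/.#*
ply 4: ##/##/#./##/.# is terminal -1 (V); from ../../../.#/.# depth 12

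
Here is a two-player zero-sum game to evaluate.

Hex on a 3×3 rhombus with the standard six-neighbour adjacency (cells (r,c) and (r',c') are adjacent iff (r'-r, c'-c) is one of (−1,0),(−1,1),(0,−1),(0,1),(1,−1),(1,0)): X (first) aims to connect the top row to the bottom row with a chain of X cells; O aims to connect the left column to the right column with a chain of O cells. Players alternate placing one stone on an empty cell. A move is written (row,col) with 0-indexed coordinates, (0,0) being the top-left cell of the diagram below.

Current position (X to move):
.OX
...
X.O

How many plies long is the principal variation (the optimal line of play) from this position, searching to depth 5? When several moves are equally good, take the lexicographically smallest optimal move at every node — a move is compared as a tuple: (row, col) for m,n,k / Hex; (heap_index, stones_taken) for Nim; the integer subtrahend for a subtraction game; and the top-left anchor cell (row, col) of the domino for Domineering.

PV length from [.OX/.../X.O]: 3 plies

ply 1, X at .OX/.../X.O | (0,0)=+1→XOX/.../X.O*; (1,0)=+1→.OX/X../X.O; (1,1)=+1→.OX/.X./X.O; (1,2)=+1→.OX/..X/X.O; (2,1)=+1→.OX/.../XXO
ply 2, O at XOX/.../X.O | (1,0)=-1→XOX/O../X.O*; (1,1)=-1→XOX/.O./X.O; (1,2)=-1→XOX/..O/X.O; (2,1)=-1→XOX/.../XOO
ply 3, X at XOX/O../X.O | (1,1)=+1→XOX/OX./X.O*; (1,2)=+1→XOX/O.X/X.O; (2,1)=+1→XOX/O../XXO
ply 4: XOX/OX./X.O is terminal -1 (O); from .OX/.../X.O depth 5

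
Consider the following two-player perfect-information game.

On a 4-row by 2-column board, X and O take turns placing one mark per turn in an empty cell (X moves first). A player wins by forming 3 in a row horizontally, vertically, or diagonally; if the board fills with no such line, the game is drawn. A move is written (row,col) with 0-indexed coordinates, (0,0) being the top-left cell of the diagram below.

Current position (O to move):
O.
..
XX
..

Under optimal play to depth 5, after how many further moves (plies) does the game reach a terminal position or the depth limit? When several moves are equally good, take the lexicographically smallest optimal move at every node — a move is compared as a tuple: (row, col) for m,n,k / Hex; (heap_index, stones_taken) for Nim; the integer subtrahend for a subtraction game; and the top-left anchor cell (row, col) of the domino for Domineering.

PV length from [O./../XX/..]: 5 plies

ply 1, O at O./../XX/.. | (0,1)=+0→OO/../XX/..*; (1,0)=-1→O./O./XX/..; (1,1)=+0→O./.O/XX/..; (3,0)=-1→O./../XX/O.; (3,1)=+0→O./../XX/.O
ply 2, X at OO/../XX/.. | (1,0)=+0→OO/X./XX/..*; (1,1)=+0→OO/.X/XX/..; (3,0)=+0→OO/../XX/X.; (3,1)=+0→OO/../XX/.X
ply 3, O at OO/X./XX/.. | (1,1)=-1→OO/XO/XX/..; (3,0)=+0→OO/X./XX/O.*; (3,1)=-1→OO/X./XX/.O
ply 4, X at OO/X./XX/O. | (1,1)=+0→OO/XX/XX/O.*; (3,1)=+0→OO/X./XX/OX
ply 5, O at OO/XX/XX/O. | (3,1)=+0→OO/XX/XX/OO*
ply 6: OO/XX/XX/OO is terminal +0 (X); from O./../XX/.. depth 5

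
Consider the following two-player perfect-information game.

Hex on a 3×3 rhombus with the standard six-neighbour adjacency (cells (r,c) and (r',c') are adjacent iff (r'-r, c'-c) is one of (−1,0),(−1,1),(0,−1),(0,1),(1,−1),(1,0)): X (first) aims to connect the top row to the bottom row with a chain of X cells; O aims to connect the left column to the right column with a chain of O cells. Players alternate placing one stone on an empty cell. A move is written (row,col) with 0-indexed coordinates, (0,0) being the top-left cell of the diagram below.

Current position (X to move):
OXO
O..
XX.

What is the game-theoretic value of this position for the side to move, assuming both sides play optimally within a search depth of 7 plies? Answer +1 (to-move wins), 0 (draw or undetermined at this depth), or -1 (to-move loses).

value(OXO/O../XX., X) = +1

[OXO/O../XX.] X move#1: (1,1):+1/OXO/OX./XX.*, (1,2):-1/OXO/O.X/XX., (2,2):-1/OXO/O../XXX
[OXO/OX./XX.] end (terminal -1, O#2); searched OXO/O../XX. to 7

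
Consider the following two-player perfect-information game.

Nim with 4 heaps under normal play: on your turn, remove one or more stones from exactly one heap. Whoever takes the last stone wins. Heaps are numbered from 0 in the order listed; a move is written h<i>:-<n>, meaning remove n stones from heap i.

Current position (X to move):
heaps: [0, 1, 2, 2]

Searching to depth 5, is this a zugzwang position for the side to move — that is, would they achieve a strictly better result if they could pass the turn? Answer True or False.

zugzwang((0,1,2,2), X) = False

ply 1, X at (0,1,2,2) | h1:-1=+1→(0,0,2,2)*; h2:-1=-1→(0,1,1,2); h2:-2=-1→(0,1,0,2); h3:-1=-1→(0,1,2,1); h3:-2=-1→(0,1,2,0)
ply 2, O at (0,0,2,2) | h2:-1=-1→(0,0,1,2)*; h2:-2=-1→(0,0,0,2); h3:-1=-1→(0,0,2,1); h3:-2=-1→(0,0,2,0)
ply 3, X at (0,0,1,2) | h2:-1=-1→(0,0,0,2); h3:-1=+1→(0,0,1,1)*; h3:-2=-1→(0,0,1,0)
ply 4, O at (0,0,1,1) | h2:-1=-1→(0,0,0,1)*; h3:-1=-1→(0,0,1,0)
ply 5, X at (0,0,0,1) | h3:-1=+1→(0,0,0,0)*
ply 6: (0,0,0,0) is terminal -1 (O); from (0,1,2,2) depth 5
pass branch (O moves first from the same position):
  | ply 1, O at (0,1,2,2) | h1:-1=+1→(0,0,2,2)*; h2:-1=-1→(0,1,1,2); h2:-2=-1→(0,1,0,2); h3:-1=-1→(0,1,2,1); h3:-2=-1→(0,1,2,0)
  | ply 2, X at (0,0,2,2) | h2:-1=-1→(0,0,1,2)*; h2:-2=-1→(0,0,0,2); h3:-1=-1→(0,0,2,1); h3:-2=-1→(0,0,2,0)
  | ply 3, O at (0,0,1,2) | h2:-1=-1→(0,0,0,2); h3:-1=+1→(0,0,1,1)*; h3:-2=-1→(0,0,1,0)
  | ply 4, X at (0,0,1,1) | h2:-1=-1→(0,0,0,1)*; h3:-1=-1→(0,0,1,0)
  | ply 5, O at (0,0,0,1) | h3:-1=+1→(0,0,0,0)*
  | ply 6: (0,0,0,0) is terminal -1 (X); from (0,1,2,2) depth 5
X moving scores +1; X passing scores -1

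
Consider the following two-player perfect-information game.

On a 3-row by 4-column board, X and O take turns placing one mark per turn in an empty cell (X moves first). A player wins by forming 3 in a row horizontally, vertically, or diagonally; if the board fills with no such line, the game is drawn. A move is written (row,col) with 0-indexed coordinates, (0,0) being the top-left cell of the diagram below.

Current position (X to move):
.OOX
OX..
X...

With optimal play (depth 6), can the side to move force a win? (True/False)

X winning at [.OOX/OX../X...]: True

p1 X@[.OOX/OX../X...]: (0,0)[XOOX/OX../X...]+1* (1,2)[.OOX/OXX./X...]-1 (1,3)[.OOX/OX.X/X...]-1 (2,1)[.OOX/OX../XX..]-1 (2,2)[.OOX/OX../X.X.]-1 (2,3)[.OOX/OX../X..X]-1
p2 O@[XOOX/OX../X...]: (1,2)[XOOX/OXO./X...]-1* (1,3)[XOOX/OX.O/X...]-1 (2,1)[XOOX/OX../XO..]-1 (2,2)[XOOX/OX../X.O.]-1 (2,3)[XOOX/OX../X..O]-1
p3 X@[XOOX/OXO./X...]: (1,3)[XOOX/OXOX/X...]-1 (2,1)[XOOX/OXO./XX..]-1 (2,2)[XOOX/OXO./X.X.]+1* (2,3)[XOOX/OXO./X..X]-1
p4 O@[XOOX/OXO./X.X.] terminal -1; root [.OOX/OX../X...] d6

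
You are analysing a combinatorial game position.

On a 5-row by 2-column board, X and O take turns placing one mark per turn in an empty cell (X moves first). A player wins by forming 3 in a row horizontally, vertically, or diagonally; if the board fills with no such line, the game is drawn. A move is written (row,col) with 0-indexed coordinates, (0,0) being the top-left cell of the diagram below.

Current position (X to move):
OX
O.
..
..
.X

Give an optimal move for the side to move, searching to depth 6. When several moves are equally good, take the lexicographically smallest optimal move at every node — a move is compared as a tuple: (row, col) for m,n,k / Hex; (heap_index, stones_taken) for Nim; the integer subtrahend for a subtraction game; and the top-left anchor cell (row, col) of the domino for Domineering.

[OX/O./../../.X] X move#1: (1,1):-1/OX/OX/../../.X, (2,0):+0/OX/O./X./../.X*, (2,1):-1/OX/O./.X/../.X, (3,0):-1/OX/O./../X./.X, (3,1):-1/OX/O./../.X/.X, (4,0):-1/OX/O./../../XX
[OX/O./X./../.X] O move#2: (1,1):+0/OX/OO/X./../.X*, (2,1):+0/OX/O./XO/../.X, (3,0):-1/OX/O./X./O./.X, (3,1):+0/OX/O./X./.O/.X, (4,0):-1/OX/O./X./../OX
[OX/OO/X./../.X] X move#3: (2,1):+0/OX/OO/XX/../.X*, (3,0):+0/OX/OO/X./X./.X, (3,1):+0/OX/OO/X./.X/.X, (4,0):+0/OX/OO/X./../XX
[OX/OO/XX/../.X] O move#4: (3,0):-1/OX/OO/XX/O./.X, (3,1):+0/OX/OO/XX/.O/.X*, (4,0):-1/OX/OO/XX/../OX
[OX/OO/XX/.O/.X] X move#5: (3,0):+0/OX/OO/XX/XO/.X*, (4,0):+0/OX/OO/XX/.O/XX
[OX/OO/XX/XO/.X] O move#6: (4,0):+0/OX/OO/XX/XO/OX*
[OX/OO/XX/XO/OX] end (terminal +0, X#7); searched OX/O./../../.X to 6

X's best at [OX/O./../../.X]: (2,0)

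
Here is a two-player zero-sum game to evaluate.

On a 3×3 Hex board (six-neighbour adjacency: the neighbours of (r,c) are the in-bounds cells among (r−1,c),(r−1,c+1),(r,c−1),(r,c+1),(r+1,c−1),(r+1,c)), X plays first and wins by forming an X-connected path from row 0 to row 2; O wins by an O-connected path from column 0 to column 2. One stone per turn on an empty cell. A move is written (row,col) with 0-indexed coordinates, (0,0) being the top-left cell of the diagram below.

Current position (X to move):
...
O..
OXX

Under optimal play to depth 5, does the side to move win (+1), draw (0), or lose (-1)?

value(.../O../OXX, X) = +1

p1 X@[.../O../OXX]: (0,0)[X../O../OXX]-1 (0,1)[.X./O../OXX]-1 (0,2)[..X/O../OXX]+1* (1,1)[.../OX./OXX]+1 (1,2)[.../O.X/OXX]-1
p2 O@[..X/O../OXX]: (0,0)[O.X/O../OXX]-1* (0,1)[.OX/O../OXX]-1 (1,1)[..X/OO./OXX]-1 (1,2)[..X/O.O/OXX]-1
p3 X@[O.X/O../OXX]: (0,1)[OXX/O../OXX]+1* (1,1)[O.X/OX./OXX]+1 (1,2)[O.X/O.X/OXX]+1
p4 O@[OXX/O../OXX]: (1,1)[OXX/OO./OXX]-1* (1,2)[OXX/O.O/OXX]-1
p5 X@[OXX/OO./OXX]: (1,2)[OXX/OOX/OXX]+1*
p6 O@[OXX/OOX/OXX] terminal -1; root [.../O../OXX] d5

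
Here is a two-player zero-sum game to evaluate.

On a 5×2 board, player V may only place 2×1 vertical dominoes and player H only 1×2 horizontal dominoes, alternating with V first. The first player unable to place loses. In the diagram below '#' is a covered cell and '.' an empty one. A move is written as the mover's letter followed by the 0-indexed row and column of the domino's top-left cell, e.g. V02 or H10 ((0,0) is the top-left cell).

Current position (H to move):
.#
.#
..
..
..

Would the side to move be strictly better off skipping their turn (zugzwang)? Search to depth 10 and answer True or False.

[.#/.#/../../..] H move#1: H20:-1/.#/.#/##/../.., H30:+1/.#/.#/../##/..*, H40:-1/.#/.#/../../##
[.#/.#/../##/..] V move#2: V00:-1/##/##/../##/..*, V10:-1/.#/##/#./##/..
[##/##/../##/..] H move#3: H20:+1/##/##/##/##/..*, H40:+1/##/##/../##/##
[##/##/##/##/..] end (terminal -1, V#4); searched .#/.#/../../.. to 10
if H skipped the turn, V would face:
~ [.#/.#/../../..] V move#1: V00:-1/##/##/../../.., V10:-1/.#/##/#./../.., V20:+1/.#/.#/#./#./..*, V21:+1/.#/.#/.#/.#/.., V30:+1/.#/.#/../#./#., V31:+1/.#/.#/../.#/.#
~ [.#/.#/#./#./..] H move#2: H40:-1/.#/.#/#./#./##*
~ [.#/.#/#./#./##] V move#3: V00:+1/##/##/#./#./##*, V21:+1/.#/.#/##/##/##
~ [##/##/#./#./##] end (terminal -1, H#4); searched .#/.#/../../.. to 10
compare (H): move=+1 vs pass=-1

zugzwang(.#/.#/../../.., H) = False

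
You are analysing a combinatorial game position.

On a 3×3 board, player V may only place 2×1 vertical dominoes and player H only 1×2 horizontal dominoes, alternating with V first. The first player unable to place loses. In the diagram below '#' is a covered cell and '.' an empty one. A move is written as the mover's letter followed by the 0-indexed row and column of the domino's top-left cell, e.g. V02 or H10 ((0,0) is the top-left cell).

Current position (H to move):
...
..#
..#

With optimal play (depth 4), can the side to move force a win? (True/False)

H winning at [.../..#/..#]: True

p1 H@[.../..#/..#]: H00[##./..#/..#]-1 H01[.##/..#/..#]-1 H10[.../###/..#]+1* H20[.../..#/###]-1
p2 V@[.../###/..#] terminal -1; root [.../..#/..#] d4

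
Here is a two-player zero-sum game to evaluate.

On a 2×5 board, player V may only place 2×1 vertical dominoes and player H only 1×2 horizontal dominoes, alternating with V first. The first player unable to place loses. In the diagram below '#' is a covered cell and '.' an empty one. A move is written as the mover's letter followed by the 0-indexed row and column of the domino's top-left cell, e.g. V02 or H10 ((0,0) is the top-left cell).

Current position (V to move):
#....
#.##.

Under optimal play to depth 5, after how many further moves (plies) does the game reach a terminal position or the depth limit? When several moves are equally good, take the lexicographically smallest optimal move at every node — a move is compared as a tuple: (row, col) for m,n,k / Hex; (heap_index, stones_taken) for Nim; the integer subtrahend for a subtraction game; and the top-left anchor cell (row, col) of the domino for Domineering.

PV length from [#..../#.##.]: 2 plies

ply 1, V at #..../#.##. | V01=-1→##.../####.*; V04=-1→#...#/#.###
ply 2, H at ##.../####. | H02=-1→####./####.; H03=+1→##.##/####.*
ply 3: ##.##/####. is terminal -1 (V); from #..../#.##. depth 5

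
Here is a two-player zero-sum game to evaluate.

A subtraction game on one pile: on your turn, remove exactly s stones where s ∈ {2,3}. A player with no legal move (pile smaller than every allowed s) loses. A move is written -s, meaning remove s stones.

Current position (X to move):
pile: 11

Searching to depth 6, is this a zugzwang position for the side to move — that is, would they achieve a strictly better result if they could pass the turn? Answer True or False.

ply 1, X at 11 | -2=-1→9*; -3=-1→8
ply 2, O at 9 | -2=-1→7; -3=+1→6*
ply 3, X at 6 | -2=-1→4*; -3=-1→3
ply 4, O at 4 | -2=-1→2; -3=+1→1*
ply 5: 1 is terminal -1 (X); from 11 depth 6
suppose X passes — search the same position with O to move:
pass> ply 1, O at 11 | -2=-1→9*; -3=-1→8
pass> ply 2, X at 9 | -2=-1→7; -3=+1→6*
pass> ply 3, O at 6 | -2=-1→4*; -3=-1→3
pass> ply 4, X at 4 | -2=-1→2; -3=+1→1*
pass> ply 5: 1 is terminal -1 (O); from 11 depth 6
for X: play -1, pass +1

zugzwang(11, X) = True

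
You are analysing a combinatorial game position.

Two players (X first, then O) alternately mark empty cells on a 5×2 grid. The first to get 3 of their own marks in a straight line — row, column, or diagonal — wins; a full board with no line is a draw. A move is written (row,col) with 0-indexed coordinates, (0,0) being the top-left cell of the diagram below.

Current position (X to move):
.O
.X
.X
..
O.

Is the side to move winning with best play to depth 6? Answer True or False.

ply 1, X at .O/.X/.X/../O. | (0,0)=+0→XO/.X/.X/../O.; (1,0)=+1→.O/XX/.X/../O.*; (2,0)=+1→.O/.X/XX/../O.; (3,0)=+0→.O/.X/.X/X./O.; (3,1)=+1→.O/.X/.X/.X/O.; (4,1)=+0→.O/.X/.X/../OX
ply 2, O at .O/XX/.X/../O. | (0,0)=-1→OO/XX/.X/../O.*; (2,0)=-1→.O/XX/OX/../O.; (3,0)=-1→.O/XX/.X/O./O.; (3,1)=-1→.O/XX/.X/.O/O.; (4,1)=-1→.O/XX/.X/../OO
ply 3, X at OO/XX/.X/../O. | (2,0)=+1→OO/XX/XX/../O.*; (3,0)=+1→OO/XX/.X/X./O.; (3,1)=+1→OO/XX/.X/.X/O.; (4,1)=+0→OO/XX/.X/../OX
ply 4, O at OO/XX/XX/../O. | (3,0)=-1→OO/XX/XX/O./O.*; (3,1)=-1→OO/XX/XX/.O/O.; (4,1)=-1→OO/XX/XX/../OO
ply 5, X at OO/XX/XX/O./O. | (3,1)=+1→OO/XX/XX/OX/O.*; (4,1)=+0→OO/XX/XX/O./OX
ply 6: OO/XX/XX/OX/O. is terminal -1 (O); from .O/.X/.X/../O. depth 6

X winning at [.O/.X/.X/../O.]: True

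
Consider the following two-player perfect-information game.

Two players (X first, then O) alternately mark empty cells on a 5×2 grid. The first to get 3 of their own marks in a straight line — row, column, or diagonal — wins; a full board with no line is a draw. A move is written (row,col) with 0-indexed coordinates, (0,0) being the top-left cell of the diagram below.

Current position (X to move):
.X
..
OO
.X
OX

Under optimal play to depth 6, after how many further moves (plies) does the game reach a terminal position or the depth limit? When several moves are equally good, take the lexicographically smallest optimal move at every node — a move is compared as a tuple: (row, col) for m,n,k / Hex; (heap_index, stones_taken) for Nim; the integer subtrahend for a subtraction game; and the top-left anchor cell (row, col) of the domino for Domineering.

PV length from [.X/../OO/.X/OX]: 4 plies

p1 X@[.X/../OO/.X/OX]: (0,0)[XX/../OO/.X/OX]-1 (1,0)[.X/X./OO/.X/OX]-1 (1,1)[.X/.X/OO/.X/OX]-1 (3,0)[.X/../OO/XX/OX]+0*
p2 O@[.X/../OO/XX/OX]: (0,0)[OX/../OO/XX/OX]+0* (1,0)[.X/O./OO/XX/OX]+0 (1,1)[.X/.O/OO/XX/OX]+0
p3 X@[OX/../OO/XX/OX]: (1,0)[OX/X./OO/XX/OX]+0* (1,1)[OX/.X/OO/XX/OX]-1
p4 O@[OX/X./OO/XX/OX]: (1,1)[OX/XO/OO/XX/OX]+0*
p5 X@[OX/XO/OO/XX/OX] terminal +0; root [.X/../OO/.X/OX] d6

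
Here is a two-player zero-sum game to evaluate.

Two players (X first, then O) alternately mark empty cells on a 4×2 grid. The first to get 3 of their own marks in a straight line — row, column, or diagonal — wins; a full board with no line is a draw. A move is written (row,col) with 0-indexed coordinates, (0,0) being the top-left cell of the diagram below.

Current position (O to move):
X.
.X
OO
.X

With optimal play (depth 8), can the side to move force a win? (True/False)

p1 O@[X./.X/OO/.X]: (0,1)[XO/.X/OO/.X]+0* (1,0)[X./OX/OO/.X]+0 (3,0)[X./.X/OO/OX]+0
p2 X@[XO/.X/OO/.X]: (1,0)[XO/XX/OO/.X]+0* (3,0)[XO/.X/OO/XX]+0
p3 O@[XO/XX/OO/.X]: (3,0)[XO/XX/OO/OX]+0*
p4 X@[XO/XX/OO/OX] terminal +0; root [X./.X/OO/.X] d8

O winning at [X./.X/OO/.X]: False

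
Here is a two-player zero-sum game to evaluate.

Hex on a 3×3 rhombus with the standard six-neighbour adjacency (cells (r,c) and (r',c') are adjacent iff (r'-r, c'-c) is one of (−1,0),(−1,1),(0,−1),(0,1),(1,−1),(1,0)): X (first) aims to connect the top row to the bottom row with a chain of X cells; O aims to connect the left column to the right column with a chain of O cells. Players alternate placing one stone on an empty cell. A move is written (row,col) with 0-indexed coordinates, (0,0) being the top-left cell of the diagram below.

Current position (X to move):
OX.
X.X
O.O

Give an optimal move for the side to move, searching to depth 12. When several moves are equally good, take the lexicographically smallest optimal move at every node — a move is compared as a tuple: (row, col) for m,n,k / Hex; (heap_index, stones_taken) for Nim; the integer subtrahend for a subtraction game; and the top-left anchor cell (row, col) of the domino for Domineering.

p1 X@[OX./X.X/O.O]: (0,2)[OXX/X.X/O.O]-1 (1,1)[OX./XXX/O.O]-1 (2,1)[OX./X.X/OXO]+1*
p2 O@[OX./X.X/OXO]: (0,2)[OXO/X.X/OXO]-1* (1,1)[OX./XOX/OXO]-1
p3 X@[OXO/X.X/OXO]: (1,1)[OXO/XXX/OXO]+1*
p4 O@[OXO/XXX/OXO] terminal -1; root [OX./X.X/O.O] d12

X's best at [OX./X.X/O.O]: (2,1)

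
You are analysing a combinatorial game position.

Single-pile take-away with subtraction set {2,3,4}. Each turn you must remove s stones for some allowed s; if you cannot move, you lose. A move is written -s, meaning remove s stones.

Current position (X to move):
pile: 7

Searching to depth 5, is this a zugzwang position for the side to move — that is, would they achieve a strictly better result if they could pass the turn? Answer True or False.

p1 X@[7]: -2[5]-1* -3[4]-1 -4[3]-1
p2 O@[5]: -2[3]-1 -3[2]-1 -4[1]+1*
p3 X@[1] terminal -1; root [7] d5
if X skipped the turn, O would face:
~ p1 O@[7]: -2[5]-1* -3[4]-1 -4[3]-1
~ p2 X@[5]: -2[3]-1 -3[2]-1 -4[1]+1*
~ p3 O@[1] terminal -1; root [7] d5
compare (X): move=-1 vs pass=+1

zugzwang(7, X) = True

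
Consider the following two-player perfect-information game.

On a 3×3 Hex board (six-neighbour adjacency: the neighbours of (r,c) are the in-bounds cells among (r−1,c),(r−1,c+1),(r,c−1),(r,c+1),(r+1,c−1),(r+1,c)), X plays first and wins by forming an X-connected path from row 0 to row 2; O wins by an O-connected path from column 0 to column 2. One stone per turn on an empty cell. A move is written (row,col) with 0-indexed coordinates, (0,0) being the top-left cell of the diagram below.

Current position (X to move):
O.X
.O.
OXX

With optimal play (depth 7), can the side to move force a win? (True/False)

ply 1, X at O.X/.O./OXX | (0,1)=-1→OXX/.O./OXX; (1,0)=-1→O.X/XO./OXX; (1,2)=+1→O.X/.OX/OXX*
ply 2: O.X/.OX/OXX is terminal -1 (O); from O.X/.O./OXX depth 7

X winning at [O.X/.O./OXX]: True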